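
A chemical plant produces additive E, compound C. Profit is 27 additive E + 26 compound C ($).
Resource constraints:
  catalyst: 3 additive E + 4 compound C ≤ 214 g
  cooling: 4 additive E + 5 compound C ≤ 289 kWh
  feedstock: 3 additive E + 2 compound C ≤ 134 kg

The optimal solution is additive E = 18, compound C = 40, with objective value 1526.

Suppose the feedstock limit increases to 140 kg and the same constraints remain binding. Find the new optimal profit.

At the optimum: catalyst uses 214 of 214 (binding); cooling uses 272 of 289 (slack = 17); feedstock uses 134 of 134 (binding).
Since cooling is not tight, its dual is 0.
The binding rows give the dual system: 3·y_catalyst + 3·y_feedstock = 27 and 4·y_catalyst + 2·y_feedstock = 26.
This yields shadow prices y_catalyst = 4, y_feedstock = 5.
Δz = y_feedstock·Δb = 5 × (6) = 30, so new z* = 1526 + 30 = 1556.

1556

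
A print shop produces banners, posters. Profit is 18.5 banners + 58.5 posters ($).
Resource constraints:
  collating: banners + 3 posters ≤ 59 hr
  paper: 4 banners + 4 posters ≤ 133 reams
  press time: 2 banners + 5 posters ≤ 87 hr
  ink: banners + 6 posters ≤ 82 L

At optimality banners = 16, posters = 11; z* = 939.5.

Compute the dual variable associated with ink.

Check each constraint at x*: collating 49/59 (slack 10); paper 108/133 (slack 25); press time 87/87 (tight); ink 82/82 (tight).
Since collating, paper are not tight, their duals are 0.
Dual feasibility on the basic columns requires 2·y_press time + 1·y_ink = 18.5, 5·y_press time + 6·y_ink = 58.5.
→ y_press time = 7.5 and y_ink = 3.5.
Shadow price of ink = 3.5.

3.5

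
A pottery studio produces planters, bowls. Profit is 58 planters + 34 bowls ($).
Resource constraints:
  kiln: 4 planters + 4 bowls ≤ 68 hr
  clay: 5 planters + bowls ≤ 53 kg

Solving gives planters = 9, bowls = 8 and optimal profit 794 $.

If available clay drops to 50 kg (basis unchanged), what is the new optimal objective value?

776

Check each constraint at x*: kiln 68/68 (tight); clay 53/53 (tight).
Dual feasibility on the basic columns requires 4·y_kiln + 5·y_clay = 58, 4·y_kiln + 1·y_clay = 34.
Solving: y_kiln = 7, y_clay = 6.
Δz = y_clay·Δb = 6 × (-3) = -18, so new z* = 794 − 18 = 776.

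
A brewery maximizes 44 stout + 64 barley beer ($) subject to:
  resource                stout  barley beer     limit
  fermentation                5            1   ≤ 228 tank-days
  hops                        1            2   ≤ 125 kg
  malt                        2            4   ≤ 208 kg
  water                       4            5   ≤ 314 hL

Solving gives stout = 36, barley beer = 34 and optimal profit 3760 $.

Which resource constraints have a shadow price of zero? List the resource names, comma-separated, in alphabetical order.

fermentation, hops

fermentation: 214/228 (slack 14)
hops: 104/125 (slack 21)
malt: 208/208 (binding)
water: 314/314 (binding)
By complementary slackness, a constraint with positive slack has shadow price 0 → fermentation, hops.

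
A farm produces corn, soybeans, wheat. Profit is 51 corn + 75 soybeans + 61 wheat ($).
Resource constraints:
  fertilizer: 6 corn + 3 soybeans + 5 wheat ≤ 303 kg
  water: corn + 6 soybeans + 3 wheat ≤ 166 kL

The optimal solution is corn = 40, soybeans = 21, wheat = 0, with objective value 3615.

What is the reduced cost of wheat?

-1

Check each constraint at x*: fertilizer 303/303 (tight); water 166/166 (tight).
From A_Bᵀ y = c: 6·y_fertilizer + 1·y_water = 51; 3·y_fertilizer + 6·y_water = 75.
Solving: y_fertilizer = 7, y_water = 9.
Reduced cost of wheat: c₃ − yᵀa₃ = 61 − (7·5 + 9·3) = 61 − 62 = -1.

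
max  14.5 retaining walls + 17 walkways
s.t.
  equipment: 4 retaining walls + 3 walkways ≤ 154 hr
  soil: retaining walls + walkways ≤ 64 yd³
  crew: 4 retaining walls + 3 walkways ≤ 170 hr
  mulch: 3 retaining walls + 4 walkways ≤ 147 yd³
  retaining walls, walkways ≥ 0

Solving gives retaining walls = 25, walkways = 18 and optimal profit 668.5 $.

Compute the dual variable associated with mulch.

3.5

Binding: equipment and mulch. Non-binding: soil (21 unused), crew (16 unused).
By complementary slackness, y = 0 for the non-binding constraints.
From A_Bᵀ y = c: 4·y_equipment + 3·y_mulch = 14.5; 3·y_equipment + 4·y_mulch = 17.
Solving: y_equipment = 1, y_mulch = 3.5.
Shadow price of mulch = 3.5.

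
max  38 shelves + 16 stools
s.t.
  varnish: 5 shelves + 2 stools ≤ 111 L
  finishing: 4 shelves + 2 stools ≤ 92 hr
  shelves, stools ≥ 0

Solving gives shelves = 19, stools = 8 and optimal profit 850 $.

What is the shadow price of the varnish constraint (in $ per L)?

6

At the optimum: varnish uses 111 of 111 (binding); finishing uses 92 of 92 (binding).
Dual feasibility on the basic columns requires 5·y_varnish + 4·y_finishing = 38, 2·y_varnish + 2·y_finishing = 16.
Solving: y_varnish = 6, y_finishing = 2.
Shadow price of varnish = 6.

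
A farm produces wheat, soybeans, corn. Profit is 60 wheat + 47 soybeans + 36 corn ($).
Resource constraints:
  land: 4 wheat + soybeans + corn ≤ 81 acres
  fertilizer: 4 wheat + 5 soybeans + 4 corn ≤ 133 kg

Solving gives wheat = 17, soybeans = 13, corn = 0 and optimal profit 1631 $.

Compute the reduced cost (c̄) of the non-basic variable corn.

Check each constraint at x*: land 81/81 (tight); fertilizer 133/133 (tight).
Dual feasibility on the basic columns requires 4·y_land + 4·y_fertilizer = 60, 1·y_land + 5·y_fertilizer = 47.
This yields shadow prices y_land = 7, y_fertilizer = 8.
Reduced cost of corn: c₃ − yᵀa₃ = 36 − (7·1 + 8·4) = 36 − 39 = -3.

-3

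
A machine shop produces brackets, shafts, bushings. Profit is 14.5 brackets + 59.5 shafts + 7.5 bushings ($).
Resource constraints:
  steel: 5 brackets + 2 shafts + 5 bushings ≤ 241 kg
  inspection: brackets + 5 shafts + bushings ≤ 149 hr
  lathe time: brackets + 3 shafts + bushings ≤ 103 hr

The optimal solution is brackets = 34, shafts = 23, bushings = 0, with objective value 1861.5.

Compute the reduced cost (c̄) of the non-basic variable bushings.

-7

At the optimum: steel uses 216 of 241 (slack = 25); inspection uses 149 of 149 (binding); lathe time uses 103 of 103 (binding).
Slack constraints have shadow price 0 (complementary slackness).
From A_Bᵀ y = c: 1·y_inspection + 1·y_lathe time = 14.5; 5·y_inspection + 3·y_lathe time = 59.5.
This yields shadow prices y_inspection = 8, y_lathe time = 6.5.
Reduced cost of bushings: c₃ − yᵀa₃ = 7.5 − (8·1 + 6.5·1) = 7.5 − 14.5 = -7.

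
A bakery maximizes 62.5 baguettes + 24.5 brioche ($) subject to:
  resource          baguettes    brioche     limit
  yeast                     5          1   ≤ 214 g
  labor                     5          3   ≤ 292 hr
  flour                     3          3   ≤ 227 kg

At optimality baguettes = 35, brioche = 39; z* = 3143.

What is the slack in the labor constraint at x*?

labor used = 5·35 + 3·39 = 292; slack = 292 − 292 = 0.

0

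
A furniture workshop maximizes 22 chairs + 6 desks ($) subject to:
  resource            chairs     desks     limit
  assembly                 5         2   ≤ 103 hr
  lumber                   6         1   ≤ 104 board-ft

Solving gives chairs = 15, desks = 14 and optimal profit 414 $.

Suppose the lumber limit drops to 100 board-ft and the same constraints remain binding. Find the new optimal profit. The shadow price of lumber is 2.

Δb = -4, so new z* = 414 + (2)·(-4) = 414 − 8 = 406.

406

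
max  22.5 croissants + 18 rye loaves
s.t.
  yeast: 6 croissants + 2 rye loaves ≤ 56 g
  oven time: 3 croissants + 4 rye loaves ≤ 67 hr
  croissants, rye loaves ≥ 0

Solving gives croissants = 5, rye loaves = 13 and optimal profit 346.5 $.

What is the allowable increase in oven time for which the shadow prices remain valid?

45

Binding constraints: yeast, oven time. The basis is B = [[6,2],[3,4]] with det 18.
Per unit increase in oven time, x* moves by d = (-0.1111, 0.3333).
The basis stays optimal until croissants reaches 0; allowable increase = 45 hr.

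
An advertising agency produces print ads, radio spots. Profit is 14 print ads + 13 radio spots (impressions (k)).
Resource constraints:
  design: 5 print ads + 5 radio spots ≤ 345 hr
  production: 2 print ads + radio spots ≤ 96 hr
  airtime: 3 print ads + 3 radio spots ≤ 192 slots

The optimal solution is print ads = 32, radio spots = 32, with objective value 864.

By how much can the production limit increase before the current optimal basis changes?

Binding constraints: production, airtime. The basis is B = [[2,1],[3,3]] with det 3.
Per unit increase in production, x* moves by d = (1, -1).
The basis stays optimal until radio spots reaches 0; allowable increase = 32 hr.

32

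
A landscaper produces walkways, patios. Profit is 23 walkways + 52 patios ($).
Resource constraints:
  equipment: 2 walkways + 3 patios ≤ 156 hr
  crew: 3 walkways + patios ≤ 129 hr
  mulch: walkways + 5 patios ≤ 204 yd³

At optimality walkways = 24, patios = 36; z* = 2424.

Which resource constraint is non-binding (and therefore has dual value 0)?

equipment: 156/156 (binding)
crew: 108/129 (slack 21)
mulch: 204/204 (binding)
By complementary slackness, a constraint with positive slack has shadow price 0 → crew.

crew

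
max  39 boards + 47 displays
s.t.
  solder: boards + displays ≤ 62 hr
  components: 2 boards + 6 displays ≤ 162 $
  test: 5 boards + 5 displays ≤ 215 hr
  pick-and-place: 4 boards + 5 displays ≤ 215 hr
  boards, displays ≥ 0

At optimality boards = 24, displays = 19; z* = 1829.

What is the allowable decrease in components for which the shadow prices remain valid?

76

Binding constraints: components, test. The basis is B = [[2,6],[5,5]] with det -20.
Per unit decrease in components, x* moves by d = (0.25, -0.25).
The basis stays optimal until displays reaches 0; allowable decrease = 76 $.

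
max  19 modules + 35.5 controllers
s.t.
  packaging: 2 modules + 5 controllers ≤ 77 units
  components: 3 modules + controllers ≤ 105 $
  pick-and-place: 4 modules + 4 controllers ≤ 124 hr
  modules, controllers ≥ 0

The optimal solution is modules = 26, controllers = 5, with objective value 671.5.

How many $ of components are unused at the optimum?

22

components used = 3·26 + 1·5 = 83; slack = 105 − 83 = 22.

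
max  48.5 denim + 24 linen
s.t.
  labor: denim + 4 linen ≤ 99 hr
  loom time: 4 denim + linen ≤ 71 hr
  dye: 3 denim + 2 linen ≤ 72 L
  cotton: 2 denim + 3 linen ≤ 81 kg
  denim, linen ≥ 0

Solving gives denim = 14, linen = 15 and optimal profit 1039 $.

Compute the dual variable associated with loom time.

5

At the optimum: labor uses 74 of 99 (slack = 25); loom time uses 71 of 71 (binding); dye uses 72 of 72 (binding); cotton uses 73 of 81 (slack = 8).
Slack constraints have shadow price 0 (complementary slackness).
Dual feasibility on the basic columns requires 4·y_loom time + 3·y_dye = 48.5, 1·y_loom time + 2·y_dye = 24.
This yields shadow prices y_loom time = 5, y_dye = 9.5.
Shadow price of loom time = 5.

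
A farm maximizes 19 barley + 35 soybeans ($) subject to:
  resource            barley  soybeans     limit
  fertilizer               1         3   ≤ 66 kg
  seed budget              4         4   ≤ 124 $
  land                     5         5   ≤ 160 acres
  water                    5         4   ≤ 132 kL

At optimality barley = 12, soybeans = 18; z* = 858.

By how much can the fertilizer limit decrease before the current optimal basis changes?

39.6

Binding constraints: fertilizer, water. The basis is B = [[1,3],[5,4]] with det -11.
Per unit decrease in fertilizer, x* moves by d = (0.3636, -0.4545).
The basis stays optimal until soybeans reaches 0; allowable decrease = 39.6 kg.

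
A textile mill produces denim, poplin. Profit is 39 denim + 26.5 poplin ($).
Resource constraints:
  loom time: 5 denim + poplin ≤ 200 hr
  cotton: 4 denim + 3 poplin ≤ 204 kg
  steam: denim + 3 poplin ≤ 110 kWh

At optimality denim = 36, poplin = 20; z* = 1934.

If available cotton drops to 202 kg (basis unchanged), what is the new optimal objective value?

1917

Check each constraint at x*: loom time 200/200 (tight); cotton 204/204 (tight); steam 96/110 (slack 14).
Slack constraints have shadow price 0 (complementary slackness).
The binding rows give the dual system: 5·y_loom time + 4·y_cotton = 39 and 1·y_loom time + 3·y_cotton = 26.5.
Solving: y_loom time = 1, y_cotton = 8.5.
Δz = y_cotton·Δb = 8.5 × (-2) = -17, so new z* = 1934 − 17 = 1917.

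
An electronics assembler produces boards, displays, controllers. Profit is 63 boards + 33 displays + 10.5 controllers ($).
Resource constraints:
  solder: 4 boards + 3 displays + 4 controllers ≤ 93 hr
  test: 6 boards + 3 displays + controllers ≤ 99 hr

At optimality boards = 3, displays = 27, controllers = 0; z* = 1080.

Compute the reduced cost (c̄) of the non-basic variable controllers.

Check each constraint at x*: solder 93/93 (tight); test 99/99 (tight).
The binding rows give the dual system: 4·y_solder + 6·y_test = 63 and 3·y_solder + 3·y_test = 33.
Solving: y_solder = 1.5, y_test = 9.5.
Reduced cost of controllers: c₃ − yᵀa₃ = 10.5 − (1.5·4 + 9.5·1) = 10.5 − 15.5 = -5.

-5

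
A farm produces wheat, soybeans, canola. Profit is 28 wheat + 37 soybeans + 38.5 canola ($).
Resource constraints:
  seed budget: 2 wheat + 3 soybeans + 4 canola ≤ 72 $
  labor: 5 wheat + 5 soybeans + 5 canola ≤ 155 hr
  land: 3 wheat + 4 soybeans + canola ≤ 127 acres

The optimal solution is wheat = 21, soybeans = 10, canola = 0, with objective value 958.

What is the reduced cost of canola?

Binding: seed budget and labor. Non-binding: land (24 unused).
By complementary slackness, y = 0 for the non-binding constraint.
The binding rows give the dual system: 2·y_seed budget + 5·y_labor = 28 and 3·y_seed budget + 5·y_labor = 37.
This yields shadow prices y_seed budget = 9, y_labor = 2.
Reduced cost of canola: c₃ − yᵀa₃ = 38.5 − (9·4 + 2·5) = 38.5 − 46 = -7.5.

-7.5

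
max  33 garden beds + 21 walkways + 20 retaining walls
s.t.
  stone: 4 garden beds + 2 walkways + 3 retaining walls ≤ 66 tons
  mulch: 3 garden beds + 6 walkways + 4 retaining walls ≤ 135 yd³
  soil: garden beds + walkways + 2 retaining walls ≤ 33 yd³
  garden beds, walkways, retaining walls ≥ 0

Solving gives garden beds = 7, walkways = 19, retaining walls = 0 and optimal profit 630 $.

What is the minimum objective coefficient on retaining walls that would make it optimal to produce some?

26.5

Binding: stone and mulch. Non-binding: soil (7 unused).
Since soil is not tight, its dual is 0.
Dual feasibility on the basic columns requires 4·y_stone + 3·y_mulch = 33, 2·y_stone + 6·y_mulch = 21.
This yields shadow prices y_stone = 7.5, y_mulch = 1.
retaining walls enters the basis when its profit ≥ yᵀa₃ = 7.5·3 + 1·4 = 26.5.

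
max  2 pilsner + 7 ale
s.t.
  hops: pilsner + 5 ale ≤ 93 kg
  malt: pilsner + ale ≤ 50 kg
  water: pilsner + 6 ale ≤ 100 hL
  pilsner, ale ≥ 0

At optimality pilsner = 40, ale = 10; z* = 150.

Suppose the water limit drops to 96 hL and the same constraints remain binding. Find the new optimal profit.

146

Binding: malt and water. Non-binding: hops (3 unused).
Slack constraints have shadow price 0 (complementary slackness).
From A_Bᵀ y = c: 1·y_malt + 1·y_water = 2; 1·y_malt + 6·y_water = 7.
This yields shadow prices y_malt = 1, y_water = 1.
Δz = y_water·Δb = 1 × (-4) = -4, so new z* = 150 − 4 = 146.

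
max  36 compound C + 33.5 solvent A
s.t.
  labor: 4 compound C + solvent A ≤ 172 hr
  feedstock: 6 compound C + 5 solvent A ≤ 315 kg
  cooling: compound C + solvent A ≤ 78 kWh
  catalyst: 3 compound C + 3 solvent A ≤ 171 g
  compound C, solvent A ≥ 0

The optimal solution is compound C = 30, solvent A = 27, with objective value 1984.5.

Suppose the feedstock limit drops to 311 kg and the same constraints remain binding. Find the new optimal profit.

1974.5

Check each constraint at x*: labor 147/172 (slack 25); feedstock 315/315 (tight); cooling 57/78 (slack 21); catalyst 171/171 (tight).
By complementary slackness, y = 0 for the non-binding constraints.
From A_Bᵀ y = c: 6·y_feedstock + 3·y_catalyst = 36; 5·y_feedstock + 3·y_catalyst = 33.5.
Solving: y_feedstock = 2.5, y_catalyst = 7.
Δz = y_feedstock·Δb = 2.5 × (-4) = -10, so new z* = 1984.5 − 10 = 1974.5.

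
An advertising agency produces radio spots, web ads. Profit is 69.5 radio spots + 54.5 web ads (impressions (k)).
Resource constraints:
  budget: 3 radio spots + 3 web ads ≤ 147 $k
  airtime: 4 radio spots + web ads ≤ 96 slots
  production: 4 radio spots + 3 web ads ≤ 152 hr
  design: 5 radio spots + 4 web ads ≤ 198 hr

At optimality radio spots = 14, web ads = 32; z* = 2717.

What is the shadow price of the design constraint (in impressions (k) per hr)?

9.5

Binding: production and design. Non-binding: budget (9 unused), airtime (8 unused).
By complementary slackness, y = 0 for the non-binding constraints.
From A_Bᵀ y = c: 4·y_production + 5·y_design = 69.5; 3·y_production + 4·y_design = 54.5.
→ y_production = 5.5 and y_design = 9.5.
Shadow price of design = 9.5.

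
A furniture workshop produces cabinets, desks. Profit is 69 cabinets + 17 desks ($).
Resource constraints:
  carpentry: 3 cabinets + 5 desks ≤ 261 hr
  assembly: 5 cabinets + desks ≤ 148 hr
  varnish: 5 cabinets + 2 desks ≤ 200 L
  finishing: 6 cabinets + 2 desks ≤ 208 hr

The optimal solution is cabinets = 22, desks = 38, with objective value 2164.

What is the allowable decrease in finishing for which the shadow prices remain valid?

30.4

Binding constraints: assembly, finishing. The basis is B = [[5,1],[6,2]] with det 4.
Per unit decrease in finishing, x* moves by d = (0.25, -1.25).
The basis stays optimal until desks reaches 0; allowable decrease = 30.4 hr.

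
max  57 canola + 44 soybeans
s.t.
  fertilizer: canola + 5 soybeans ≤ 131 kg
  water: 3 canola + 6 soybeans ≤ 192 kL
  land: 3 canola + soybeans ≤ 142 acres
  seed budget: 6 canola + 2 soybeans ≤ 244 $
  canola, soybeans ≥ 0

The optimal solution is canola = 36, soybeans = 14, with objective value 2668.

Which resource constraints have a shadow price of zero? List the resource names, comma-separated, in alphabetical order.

fertilizer, land

fertilizer: 106/131 (slack 25)
water: 192/192 (binding)
land: 122/142 (slack 20)
seed budget: 244/244 (binding)
By complementary slackness, a constraint with positive slack has shadow price 0 → fertilizer, land.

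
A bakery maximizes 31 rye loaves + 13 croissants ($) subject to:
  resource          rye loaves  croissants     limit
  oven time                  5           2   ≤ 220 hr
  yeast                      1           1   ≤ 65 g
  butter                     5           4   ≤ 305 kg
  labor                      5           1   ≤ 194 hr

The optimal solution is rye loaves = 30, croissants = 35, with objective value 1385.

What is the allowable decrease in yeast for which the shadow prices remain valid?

Binding constraints: oven time, yeast. The basis is B = [[5,2],[1,1]] with det 3.
Per unit decrease in yeast, x* moves by d = (0.6667, -1.6667).
The basis stays optimal until labor becomes binding; allowable decrease = 5.4 g.

5.4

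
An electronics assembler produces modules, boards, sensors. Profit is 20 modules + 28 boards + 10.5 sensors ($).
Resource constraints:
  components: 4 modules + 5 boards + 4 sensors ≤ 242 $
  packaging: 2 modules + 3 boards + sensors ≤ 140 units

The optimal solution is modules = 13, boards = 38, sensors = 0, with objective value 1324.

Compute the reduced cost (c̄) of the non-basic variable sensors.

At the optimum: components uses 242 of 242 (binding); packaging uses 140 of 140 (binding).
The binding rows give the dual system: 4·y_components + 2·y_packaging = 20 and 5·y_components + 3·y_packaging = 28.
→ y_components = 2 and y_packaging = 6.
Reduced cost of sensors: c₃ − yᵀa₃ = 10.5 − (2·4 + 6·1) = 10.5 − 14 = -3.5.

-3.5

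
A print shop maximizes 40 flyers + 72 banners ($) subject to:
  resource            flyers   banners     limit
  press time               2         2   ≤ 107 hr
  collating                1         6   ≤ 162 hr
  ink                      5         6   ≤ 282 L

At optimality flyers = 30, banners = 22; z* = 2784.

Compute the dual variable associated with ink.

7

Binding: collating and ink. Non-binding: press time (3 unused).
Since press time is not tight, its dual is 0.
From A_Bᵀ y = c: 1·y_collating + 5·y_ink = 40; 6·y_collating + 6·y_ink = 72.
This yields shadow prices y_collating = 5, y_ink = 7.
Shadow price of ink = 7.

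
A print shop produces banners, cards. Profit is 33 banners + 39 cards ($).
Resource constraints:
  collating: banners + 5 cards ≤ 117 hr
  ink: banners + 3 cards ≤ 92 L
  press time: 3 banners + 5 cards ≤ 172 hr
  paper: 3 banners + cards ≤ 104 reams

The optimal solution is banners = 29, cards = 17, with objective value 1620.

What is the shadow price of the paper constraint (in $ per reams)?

Binding: press time and paper. Non-binding: collating (3 unused), ink (12 unused).
Slack constraints have shadow price 0 (complementary slackness).
The binding rows give the dual system: 3·y_press time + 3·y_paper = 33 and 5·y_press time + 1·y_paper = 39.
This yields shadow prices y_press time = 7, y_paper = 4.
Shadow price of paper = 4.

4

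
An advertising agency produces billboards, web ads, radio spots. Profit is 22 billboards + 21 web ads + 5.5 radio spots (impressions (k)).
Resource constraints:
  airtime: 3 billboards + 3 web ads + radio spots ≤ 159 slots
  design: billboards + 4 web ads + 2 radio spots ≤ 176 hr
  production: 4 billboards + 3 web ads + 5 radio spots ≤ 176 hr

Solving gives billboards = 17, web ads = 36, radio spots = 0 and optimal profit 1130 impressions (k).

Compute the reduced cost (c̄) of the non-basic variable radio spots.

-5.5

Check each constraint at x*: airtime 159/159 (tight); design 161/176 (slack 15); production 176/176 (tight).
By complementary slackness, y = 0 for the non-binding constraint.
Dual feasibility on the basic columns requires 3·y_airtime + 4·y_production = 22, 3·y_airtime + 3·y_production = 21.
→ y_airtime = 6 and y_production = 1.
Reduced cost of radio spots: c₃ − yᵀa₃ = 5.5 − (6·1 + 1·5) = 5.5 − 11 = -5.5.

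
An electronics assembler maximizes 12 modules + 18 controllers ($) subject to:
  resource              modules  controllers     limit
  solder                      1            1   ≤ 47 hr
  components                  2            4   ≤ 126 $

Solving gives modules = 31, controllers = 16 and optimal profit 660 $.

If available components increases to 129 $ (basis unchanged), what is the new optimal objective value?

Check each constraint at x*: solder 47/47 (tight); components 126/126 (tight).
The binding rows give the dual system: 1·y_solder + 2·y_components = 12 and 1·y_solder + 4·y_components = 18.
This yields shadow prices y_solder = 6, y_components = 3.
Δz = y_components·Δb = 3 × (3) = 9, so new z* = 660 + 9 = 669.

669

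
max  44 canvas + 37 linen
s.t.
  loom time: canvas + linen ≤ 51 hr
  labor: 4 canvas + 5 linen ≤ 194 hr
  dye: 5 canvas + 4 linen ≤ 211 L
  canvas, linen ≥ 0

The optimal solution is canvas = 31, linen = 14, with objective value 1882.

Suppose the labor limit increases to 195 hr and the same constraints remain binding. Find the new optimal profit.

Binding: labor and dye. Non-binding: loom time (6 unused).
By complementary slackness, y = 0 for the non-binding constraint.
The binding rows give the dual system: 4·y_labor + 5·y_dye = 44 and 5·y_labor + 4·y_dye = 37.
→ y_labor = 1 and y_dye = 8.
Δz = y_labor·Δb = 1 × (1) = 1, so new z* = 1882 + 1 = 1883.

1883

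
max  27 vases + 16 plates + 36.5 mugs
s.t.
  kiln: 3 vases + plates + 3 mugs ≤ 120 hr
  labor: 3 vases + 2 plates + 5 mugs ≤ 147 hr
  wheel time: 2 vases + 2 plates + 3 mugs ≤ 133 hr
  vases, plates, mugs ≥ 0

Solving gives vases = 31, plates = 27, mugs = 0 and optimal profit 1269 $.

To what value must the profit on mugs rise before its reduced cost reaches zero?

Check each constraint at x*: kiln 120/120 (tight); labor 147/147 (tight); wheel time 116/133 (slack 17).
By complementary slackness, y = 0 for the non-binding constraint.
The binding rows give the dual system: 3·y_kiln + 3·y_labor = 27 and 1·y_kiln + 2·y_labor = 16.
Solving: y_kiln = 2, y_labor = 7.
mugs enters the basis when its profit ≥ yᵀa₃ = 2·3 + 7·5 = 41.

41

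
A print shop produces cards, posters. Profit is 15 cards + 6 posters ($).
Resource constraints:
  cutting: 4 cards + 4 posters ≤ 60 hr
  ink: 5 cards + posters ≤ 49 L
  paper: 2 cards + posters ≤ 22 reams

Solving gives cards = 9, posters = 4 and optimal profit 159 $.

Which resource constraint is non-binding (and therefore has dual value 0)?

cutting

cutting: 52/60 (slack 8)
ink: 49/49 (binding)
paper: 22/22 (binding)
By complementary slackness, a constraint with positive slack has shadow price 0 → cutting.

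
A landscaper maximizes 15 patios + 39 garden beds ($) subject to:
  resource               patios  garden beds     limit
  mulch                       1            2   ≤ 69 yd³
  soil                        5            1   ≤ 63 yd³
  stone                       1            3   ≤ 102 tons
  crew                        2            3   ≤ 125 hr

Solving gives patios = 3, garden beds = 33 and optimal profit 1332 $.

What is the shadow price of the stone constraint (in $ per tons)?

Binding: mulch and stone. Non-binding: soil (15 unused), crew (20 unused).
Slack constraints have shadow price 0 (complementary slackness).
From A_Bᵀ y = c: 1·y_mulch + 1·y_stone = 15; 2·y_mulch + 3·y_stone = 39.
Solving: y_mulch = 6, y_stone = 9.
Shadow price of stone = 9.

9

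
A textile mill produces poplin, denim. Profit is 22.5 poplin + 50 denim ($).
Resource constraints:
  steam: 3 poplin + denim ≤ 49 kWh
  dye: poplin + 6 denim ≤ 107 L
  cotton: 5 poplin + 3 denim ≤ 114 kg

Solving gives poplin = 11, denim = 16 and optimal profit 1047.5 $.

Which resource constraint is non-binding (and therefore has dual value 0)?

steam: 49/49 (binding)
dye: 107/107 (binding)
cotton: 103/114 (slack 11)
By complementary slackness, a constraint with positive slack has shadow price 0 → cotton.

cotton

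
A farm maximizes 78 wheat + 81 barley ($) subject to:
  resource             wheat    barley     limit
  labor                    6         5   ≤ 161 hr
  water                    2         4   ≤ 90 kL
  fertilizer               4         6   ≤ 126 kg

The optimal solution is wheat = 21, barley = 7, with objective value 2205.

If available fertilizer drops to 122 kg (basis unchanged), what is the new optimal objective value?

2181

Binding: labor and fertilizer. Non-binding: water (20 unused).
Since water is not tight, its dual is 0.
From A_Bᵀ y = c: 6·y_labor + 4·y_fertilizer = 78; 5·y_labor + 6·y_fertilizer = 81.
This yields shadow prices y_labor = 9, y_fertilizer = 6.
Δz = y_fertilizer·Δb = 6 × (-4) = -24, so new z* = 2205 − 24 = 2181.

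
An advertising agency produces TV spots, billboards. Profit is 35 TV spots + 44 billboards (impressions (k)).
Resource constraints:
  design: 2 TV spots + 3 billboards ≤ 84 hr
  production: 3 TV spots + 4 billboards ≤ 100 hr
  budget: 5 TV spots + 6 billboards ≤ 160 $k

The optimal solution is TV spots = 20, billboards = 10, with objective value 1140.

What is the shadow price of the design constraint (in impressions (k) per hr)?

Check each constraint at x*: design 70/84 (slack 14); production 100/100 (tight); budget 160/160 (tight).
By complementary slackness, y = 0 for the non-binding constraint.
Dual feasibility on the basic columns requires 3·y_production + 5·y_budget = 35, 4·y_production + 6·y_budget = 44.
This yields shadow prices y_production = 5, y_budget = 4.
Shadow price of design = 0.

0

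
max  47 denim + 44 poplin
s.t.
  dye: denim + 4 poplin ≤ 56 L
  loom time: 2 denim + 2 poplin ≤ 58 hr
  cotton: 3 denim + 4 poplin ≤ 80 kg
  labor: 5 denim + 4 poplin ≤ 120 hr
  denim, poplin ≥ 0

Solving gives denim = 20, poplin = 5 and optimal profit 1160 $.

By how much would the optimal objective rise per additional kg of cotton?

At the optimum: dye uses 40 of 56 (slack = 16); loom time uses 50 of 58 (slack = 8); cotton uses 80 of 80 (binding); labor uses 120 of 120 (binding).
Since dye, loom time are not tight, their duals are 0.
Dual feasibility on the basic columns requires 3·y_cotton + 5·y_labor = 47, 4·y_cotton + 4·y_labor = 44.
Solving: y_cotton = 4, y_labor = 7.
Shadow price of cotton = 4.

4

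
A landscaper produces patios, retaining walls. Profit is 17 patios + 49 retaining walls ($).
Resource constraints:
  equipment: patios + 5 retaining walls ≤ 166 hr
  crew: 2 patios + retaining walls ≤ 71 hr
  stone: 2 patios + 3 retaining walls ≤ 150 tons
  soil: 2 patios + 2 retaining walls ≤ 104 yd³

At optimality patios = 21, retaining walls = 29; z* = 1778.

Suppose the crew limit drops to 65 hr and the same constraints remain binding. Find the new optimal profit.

Check each constraint at x*: equipment 166/166 (tight); crew 71/71 (tight); stone 129/150 (slack 21); soil 100/104 (slack 4).
By complementary slackness, y = 0 for the non-binding constraints.
The binding rows give the dual system: 1·y_equipment + 2·y_crew = 17 and 5·y_equipment + 1·y_crew = 49.
→ y_equipment = 9 and y_crew = 4.
Δz = y_crew·Δb = 4 × (-6) = -24, so new z* = 1778 − 24 = 1754.

1754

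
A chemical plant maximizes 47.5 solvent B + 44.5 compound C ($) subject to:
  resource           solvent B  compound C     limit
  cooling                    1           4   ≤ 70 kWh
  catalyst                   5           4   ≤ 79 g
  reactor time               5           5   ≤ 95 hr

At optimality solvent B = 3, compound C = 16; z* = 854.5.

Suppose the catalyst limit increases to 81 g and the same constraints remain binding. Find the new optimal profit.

860.5

At the optimum: cooling uses 67 of 70 (slack = 3); catalyst uses 79 of 79 (binding); reactor time uses 95 of 95 (binding).
By complementary slackness, y = 0 for the non-binding constraint.
Dual feasibility on the basic columns requires 5·y_catalyst + 5·y_reactor time = 47.5, 4·y_catalyst + 5·y_reactor time = 44.5.
→ y_catalyst = 3 and y_reactor time = 6.5.
Δz = y_catalyst·Δb = 3 × (2) = 6, so new z* = 854.5 + 6 = 860.5.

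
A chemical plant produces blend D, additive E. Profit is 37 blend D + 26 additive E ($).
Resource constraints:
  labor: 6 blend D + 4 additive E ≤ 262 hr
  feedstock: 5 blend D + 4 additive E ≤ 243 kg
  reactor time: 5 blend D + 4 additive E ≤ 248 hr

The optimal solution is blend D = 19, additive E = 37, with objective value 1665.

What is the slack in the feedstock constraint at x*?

feedstock used = 5·19 + 4·37 = 243; slack = 243 − 243 = 0.

0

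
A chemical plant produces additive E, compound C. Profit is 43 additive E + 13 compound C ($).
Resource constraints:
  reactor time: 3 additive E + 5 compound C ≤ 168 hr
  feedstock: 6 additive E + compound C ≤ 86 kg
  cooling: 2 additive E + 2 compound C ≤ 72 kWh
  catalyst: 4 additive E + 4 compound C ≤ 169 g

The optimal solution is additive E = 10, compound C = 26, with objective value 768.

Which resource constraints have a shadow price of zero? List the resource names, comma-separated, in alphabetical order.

catalyst, reactor time

reactor time: 160/168 (slack 8)
feedstock: 86/86 (binding)
cooling: 72/72 (binding)
catalyst: 144/169 (slack 25)
By complementary slackness, a constraint with positive slack has shadow price 0 → catalyst, reactor time.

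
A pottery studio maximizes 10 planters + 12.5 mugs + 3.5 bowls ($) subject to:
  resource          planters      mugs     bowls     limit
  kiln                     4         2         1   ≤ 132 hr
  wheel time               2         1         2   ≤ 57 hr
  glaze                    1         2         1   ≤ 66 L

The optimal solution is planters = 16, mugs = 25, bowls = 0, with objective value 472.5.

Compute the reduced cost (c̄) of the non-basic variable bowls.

-6.5

Binding: wheel time and glaze. Non-binding: kiln (18 unused).
Slack constraints have shadow price 0 (complementary slackness).
From A_Bᵀ y = c: 2·y_wheel time + 1·y_glaze = 10; 1·y_wheel time + 2·y_glaze = 12.5.
→ y_wheel time = 2.5 and y_glaze = 5.
Reduced cost of bowls: c₃ − yᵀa₃ = 3.5 − (2.5·2 + 5·1) = 3.5 − 10 = -6.5.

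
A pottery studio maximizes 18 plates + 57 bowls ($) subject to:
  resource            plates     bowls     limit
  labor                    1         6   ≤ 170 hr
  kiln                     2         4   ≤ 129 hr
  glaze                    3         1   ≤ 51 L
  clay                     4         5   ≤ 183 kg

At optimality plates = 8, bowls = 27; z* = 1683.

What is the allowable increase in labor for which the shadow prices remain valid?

Binding constraints: labor, glaze. The basis is B = [[1,6],[3,1]] with det -17.
Per unit increase in labor, x* moves by d = (-0.0588, 0.1765).
The basis stays optimal until kiln becomes binding; allowable increase = 8.5 hr.

8.5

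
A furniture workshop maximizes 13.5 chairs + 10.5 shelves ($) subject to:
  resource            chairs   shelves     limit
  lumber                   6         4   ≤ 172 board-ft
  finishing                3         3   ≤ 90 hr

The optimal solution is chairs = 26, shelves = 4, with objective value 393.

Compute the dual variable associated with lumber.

1.5

At the optimum: lumber uses 172 of 172 (binding); finishing uses 90 of 90 (binding).
The binding rows give the dual system: 6·y_lumber + 3·y_finishing = 13.5 and 4·y_lumber + 3·y_finishing = 10.5.
→ y_lumber = 1.5 and y_finishing = 1.5.
Shadow price of lumber = 1.5.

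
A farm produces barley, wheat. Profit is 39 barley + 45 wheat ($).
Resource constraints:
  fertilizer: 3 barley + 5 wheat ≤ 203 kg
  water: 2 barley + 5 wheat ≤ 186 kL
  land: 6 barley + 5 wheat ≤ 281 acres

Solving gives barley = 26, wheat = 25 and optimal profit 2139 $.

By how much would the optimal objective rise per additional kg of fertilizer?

Check each constraint at x*: fertilizer 203/203 (tight); water 177/186 (slack 9); land 281/281 (tight).
By complementary slackness, y = 0 for the non-binding constraint.
The binding rows give the dual system: 3·y_fertilizer + 6·y_land = 39 and 5·y_fertilizer + 5·y_land = 45.
Solving: y_fertilizer = 5, y_land = 4.
Shadow price of fertilizer = 5.

5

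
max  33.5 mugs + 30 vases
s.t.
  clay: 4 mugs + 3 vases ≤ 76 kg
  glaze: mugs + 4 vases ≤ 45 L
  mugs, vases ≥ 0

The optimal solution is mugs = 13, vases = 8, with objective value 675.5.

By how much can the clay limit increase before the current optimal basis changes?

Binding constraints: clay, glaze. The basis is B = [[4,3],[1,4]] with det 13.
Per unit increase in clay, x* moves by d = (0.3077, -0.0769).
The basis stays optimal until vases reaches 0; allowable increase = 104 kg.

104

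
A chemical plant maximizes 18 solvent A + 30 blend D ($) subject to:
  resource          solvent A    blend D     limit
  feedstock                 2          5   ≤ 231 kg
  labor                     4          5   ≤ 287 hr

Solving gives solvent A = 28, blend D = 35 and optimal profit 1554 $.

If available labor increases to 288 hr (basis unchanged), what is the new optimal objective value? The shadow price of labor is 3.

Δb = 1, so new z* = 1554 + (3)·(1) = 1554 + 3 = 1557.

1557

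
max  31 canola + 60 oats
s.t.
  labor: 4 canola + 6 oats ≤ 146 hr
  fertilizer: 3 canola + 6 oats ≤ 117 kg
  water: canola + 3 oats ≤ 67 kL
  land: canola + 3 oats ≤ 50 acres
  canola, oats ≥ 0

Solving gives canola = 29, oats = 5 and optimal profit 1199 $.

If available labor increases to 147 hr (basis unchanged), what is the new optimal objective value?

1200

Check each constraint at x*: labor 146/146 (tight); fertilizer 117/117 (tight); water 44/67 (slack 23); land 44/50 (slack 6).
Slack constraints have shadow price 0 (complementary slackness).
From A_Bᵀ y = c: 4·y_labor + 3·y_fertilizer = 31; 6·y_labor + 6·y_fertilizer = 60.
Solving: y_labor = 1, y_fertilizer = 9.
Δz = y_labor·Δb = 1 × (1) = 1, so new z* = 1199 + 1 = 1200.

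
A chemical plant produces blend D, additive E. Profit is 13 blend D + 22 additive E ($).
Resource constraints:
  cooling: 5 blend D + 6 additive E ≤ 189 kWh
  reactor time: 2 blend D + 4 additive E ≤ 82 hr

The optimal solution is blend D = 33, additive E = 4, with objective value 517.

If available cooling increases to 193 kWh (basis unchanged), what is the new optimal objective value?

Check each constraint at x*: cooling 189/189 (tight); reactor time 82/82 (tight).
From A_Bᵀ y = c: 5·y_cooling + 2·y_reactor time = 13; 6·y_cooling + 4·y_reactor time = 22.
This yields shadow prices y_cooling = 1, y_reactor time = 4.
Δz = y_cooling·Δb = 1 × (4) = 4, so new z* = 517 + 4 = 521.

521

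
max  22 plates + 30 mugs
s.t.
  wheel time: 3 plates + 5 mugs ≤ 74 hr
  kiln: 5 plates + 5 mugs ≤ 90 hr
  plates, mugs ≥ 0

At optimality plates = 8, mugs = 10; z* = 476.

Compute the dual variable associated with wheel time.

4

Check each constraint at x*: wheel time 74/74 (tight); kiln 90/90 (tight).
Dual feasibility on the basic columns requires 3·y_wheel time + 5·y_kiln = 22, 5·y_wheel time + 5·y_kiln = 30.
This yields shadow prices y_wheel time = 4, y_kiln = 2.
Shadow price of wheel time = 4.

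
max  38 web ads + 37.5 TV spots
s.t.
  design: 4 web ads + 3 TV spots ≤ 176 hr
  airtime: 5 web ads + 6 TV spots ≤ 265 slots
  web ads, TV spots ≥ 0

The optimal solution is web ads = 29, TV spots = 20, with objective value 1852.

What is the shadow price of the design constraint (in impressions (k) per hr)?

4.5

At the optimum: design uses 176 of 176 (binding); airtime uses 265 of 265 (binding).
The binding rows give the dual system: 4·y_design + 5·y_airtime = 38 and 3·y_design + 6·y_airtime = 37.5.
This yields shadow prices y_design = 4.5, y_airtime = 4.
Shadow price of design = 4.5.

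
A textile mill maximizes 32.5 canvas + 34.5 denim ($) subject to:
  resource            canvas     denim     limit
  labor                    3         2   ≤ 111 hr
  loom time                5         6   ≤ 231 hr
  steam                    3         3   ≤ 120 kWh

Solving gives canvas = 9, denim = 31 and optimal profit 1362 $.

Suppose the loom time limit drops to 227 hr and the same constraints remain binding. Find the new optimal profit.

Check each constraint at x*: labor 89/111 (slack 22); loom time 231/231 (tight); steam 120/120 (tight).
Since labor is not tight, its dual is 0.
The binding rows give the dual system: 5·y_loom time + 3·y_steam = 32.5 and 6·y_loom time + 3·y_steam = 34.5.
Solving: y_loom time = 2, y_steam = 7.5.
Δz = y_loom time·Δb = 2 × (-4) = -8, so new z* = 1362 − 8 = 1354.

1354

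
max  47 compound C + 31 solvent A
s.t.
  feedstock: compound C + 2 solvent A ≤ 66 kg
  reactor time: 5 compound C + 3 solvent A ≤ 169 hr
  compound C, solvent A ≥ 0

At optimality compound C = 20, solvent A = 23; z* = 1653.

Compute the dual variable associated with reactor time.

9

At the optimum: feedstock uses 66 of 66 (binding); reactor time uses 169 of 169 (binding).
The binding rows give the dual system: 1·y_feedstock + 5·y_reactor time = 47 and 2·y_feedstock + 3·y_reactor time = 31.
This yields shadow prices y_feedstock = 2, y_reactor time = 9.
Shadow price of reactor time = 9.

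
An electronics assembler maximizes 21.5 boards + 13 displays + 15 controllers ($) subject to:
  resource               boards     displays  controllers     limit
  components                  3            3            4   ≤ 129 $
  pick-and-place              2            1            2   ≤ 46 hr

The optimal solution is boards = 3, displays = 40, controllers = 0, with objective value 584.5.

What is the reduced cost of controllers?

-8

Both components and pick-and-place are binding at x*.
From A_Bᵀ y = c: 3·y_components + 2·y_pick-and-place = 21.5; 3·y_components + 1·y_pick-and-place = 13.
→ y_components = 1.5 and y_pick-and-place = 8.5.
Reduced cost of controllers: c₃ − yᵀa₃ = 15 − (1.5·4 + 8.5·2) = 15 − 23 = -8.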